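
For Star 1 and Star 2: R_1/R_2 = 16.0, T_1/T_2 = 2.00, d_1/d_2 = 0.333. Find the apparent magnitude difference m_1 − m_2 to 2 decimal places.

L_1/L_2 = (16.0)²(2.00)⁴ = 4096.
F_1/F_2 = (L_1/L_2)/(d_1/d_2)² = 4096/0.1109 = 3.694×10^4.
m_1 − m_2 = −2.5 log₁₀(3.694×10^4) = -11.42.

-11.42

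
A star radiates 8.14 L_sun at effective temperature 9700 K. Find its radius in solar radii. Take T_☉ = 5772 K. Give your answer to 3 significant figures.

1.01 solar radii

R/R_☉ = √(L/L_☉) / (T/T_☉)² = √(8.14) / (1.681)²
       = 2.853 / 2.824 = 1.010.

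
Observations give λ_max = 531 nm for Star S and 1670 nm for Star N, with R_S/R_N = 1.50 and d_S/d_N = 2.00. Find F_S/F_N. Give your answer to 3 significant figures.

Wien's law: T_S/T_N = λ_N/λ_S = 1670/531 = 3.145.
L_S/L_N = (R_S/R_N)²(T_S/T_N)⁴ = (1.50)²(3.145)⁴ = 220.1.
F_S/F_N = (L_S/L_N)/(d_S/d_N)² = 220.1/(2.00)² = 55.03.

55.0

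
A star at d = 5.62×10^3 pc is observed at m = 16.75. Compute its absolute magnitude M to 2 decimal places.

3.00

M = m − 5 log₁₀(d/10 pc) = 16.75 − 5 log₁₀(5.62×10^3/10)
  = 16.75 − 5 × 2.750 = 16.75 − 13.75 = 3.00.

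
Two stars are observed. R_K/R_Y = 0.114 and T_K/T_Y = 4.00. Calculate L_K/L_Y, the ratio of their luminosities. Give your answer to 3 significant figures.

From the Stefan–Boltzmann law, L ∝ R²T⁴, so
L_K/L_Y = (R_K/R_Y)² (T_K/T_Y)⁴ = (0.114)² × (4.00)⁴ = 0.01300 × 256.0 = 3.327.

3.33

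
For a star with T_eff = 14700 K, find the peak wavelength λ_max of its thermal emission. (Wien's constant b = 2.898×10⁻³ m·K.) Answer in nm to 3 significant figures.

197 nm

λ_max = b/T = 2.898×10⁻³ / 14700 = 1.97×10^-7 m = 197.1 nm.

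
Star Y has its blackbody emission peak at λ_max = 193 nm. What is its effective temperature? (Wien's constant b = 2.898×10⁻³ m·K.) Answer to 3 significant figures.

1.50×10^4 K

T = b/λ_max = 2.898×10⁻³ / (193×10⁻⁹) = 1.502×10^4 K.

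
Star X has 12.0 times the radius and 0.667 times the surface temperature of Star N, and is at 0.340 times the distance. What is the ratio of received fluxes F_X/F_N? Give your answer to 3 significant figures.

247

L_X/L_N = (R_X/R_N)²(T_X/T_N)⁴ = (12.0)² × (0.667)⁴ = 28.50.
F_X/F_N = (L_X/L_N)/(d_X/d_N)² = 28.50 / (0.340)² = 246.6.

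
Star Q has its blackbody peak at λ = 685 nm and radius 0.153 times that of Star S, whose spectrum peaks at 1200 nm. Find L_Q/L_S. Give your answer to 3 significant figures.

0.220

Wien's law gives T ∝ 1/λ_max, so T_Q/T_S = λ_S/λ_Q = 1200/685 = 1.752.
Then L ∝ R²T⁴ gives L_Q/L_S = (0.153)² × (1.752)⁴ = 0.02341 × 9.418 = 0.2205.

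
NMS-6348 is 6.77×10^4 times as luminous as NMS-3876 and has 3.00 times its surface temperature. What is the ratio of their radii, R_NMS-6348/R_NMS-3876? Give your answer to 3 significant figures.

28.9

L ∝ R²T⁴ gives R ∝ √L / T², so
R_NMS-6348/R_NMS-3876 = √(6.77×10^4) / (3.00)² = 260.2 / 9.000 = 28.91.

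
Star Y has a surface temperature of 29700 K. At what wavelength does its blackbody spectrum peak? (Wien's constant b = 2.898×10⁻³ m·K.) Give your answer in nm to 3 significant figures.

97.6 nm

λ_max = b/T = 2.898×10⁻³ / 29700 = 9.76×10^-8 m = 97.58 nm.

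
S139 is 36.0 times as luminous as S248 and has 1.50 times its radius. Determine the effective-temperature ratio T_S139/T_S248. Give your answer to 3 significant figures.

L ∝ R²T⁴ gives T ∝ (L/R²)^(1/4), so
T_S139/T_S248 = (36.0 / 1.50²)^(1/4) = (16.00)^(1/4) = 2.000.

2.00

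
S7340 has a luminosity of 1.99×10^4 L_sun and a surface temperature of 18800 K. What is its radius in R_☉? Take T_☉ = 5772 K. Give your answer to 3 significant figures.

13.3 R_☉

R/R_☉ = √(L/L_☉) / (T/T_☉)² = √(1.99×10^4) / (3.257)²
       = 141.1 / 10.61 = 13.30.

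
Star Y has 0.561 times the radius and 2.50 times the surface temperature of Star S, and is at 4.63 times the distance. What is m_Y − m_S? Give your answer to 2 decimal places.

0.60

L_Y/L_S = (0.561)²(2.50)⁴ = 12.29.
F_Y/F_S = (L_Y/L_S)/(d_Y/d_S)² = 12.29/21.44 = 0.5735.
m_Y − m_S = −2.5 log₁₀(0.5735) = 0.60.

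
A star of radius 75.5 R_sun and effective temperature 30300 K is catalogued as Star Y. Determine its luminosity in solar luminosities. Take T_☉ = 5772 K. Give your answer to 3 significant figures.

L/L_☉ = (R/R_☉)² (T/T_☉)⁴ = (75.5)² × (30300/5772)⁴
       = 5700 × (5.249)⁴ = 5700 × 759.4 = 4.329×10^6.

4.33×10^6 solar luminosities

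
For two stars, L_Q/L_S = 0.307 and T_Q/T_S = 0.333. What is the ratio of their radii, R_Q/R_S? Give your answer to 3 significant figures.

5.00

L ∝ R²T⁴ gives R ∝ √L / T², so
R_Q/R_S = √(0.307) / (0.333)² = 0.5541 / 0.1109 = 4.997.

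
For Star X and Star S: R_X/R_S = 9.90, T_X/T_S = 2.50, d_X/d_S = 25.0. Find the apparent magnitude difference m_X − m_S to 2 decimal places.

-1.97

L_X/L_S = (9.90)²(2.50)⁴ = 3829.
F_X/F_S = (L_X/L_S)/(d_X/d_S)² = 3829/625.0 = 6.126.
m_X − m_S = −2.5 log₁₀(6.126) = -1.97.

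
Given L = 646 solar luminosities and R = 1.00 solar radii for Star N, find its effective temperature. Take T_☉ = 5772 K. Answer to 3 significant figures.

2.91×10^4 K

T/T_☉ = (L/L_☉)^(1/4) / (R/R_☉)^(1/2)
T = 5772 × (646)^(1/4) / √(1.00) = 5772 × 5.041 / 1.000 = 2.910×10^4 K.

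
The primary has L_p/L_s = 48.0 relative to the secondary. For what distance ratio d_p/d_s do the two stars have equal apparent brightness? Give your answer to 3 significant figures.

Equal flux requires L_p/d_p² = L_s/d_s², so d_p/d_s = √(L_p/L_s)
= √(48.0) = 6.928.

6.93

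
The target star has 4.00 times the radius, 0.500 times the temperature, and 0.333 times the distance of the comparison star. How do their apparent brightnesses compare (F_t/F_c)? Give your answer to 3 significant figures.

L_t/L_c = (R_t/R_c)²(T_t/T_c)⁴ = (4.00)² × (0.500)⁴ = 1.000.
F_t/F_c = (L_t/L_c)/(d_t/d_c)² = 1.000 / (0.333)² = 9.018.

9.02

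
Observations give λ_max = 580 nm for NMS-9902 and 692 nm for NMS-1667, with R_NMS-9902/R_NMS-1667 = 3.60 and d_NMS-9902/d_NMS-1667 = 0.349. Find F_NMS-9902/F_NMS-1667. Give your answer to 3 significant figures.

Wien's law: T_NMS-9902/T_NMS-1667 = λ_NMS-1667/λ_NMS-9902 = 692/580 = 1.193.
L_NMS-9902/L_NMS-1667 = (R_NMS-9902/R_NMS-1667)²(T_NMS-9902/T_NMS-1667)⁴ = (3.60)²(1.193)⁴ = 26.26.
F_NMS-9902/F_NMS-1667 = (L_NMS-9902/L_NMS-1667)/(d_NMS-9902/d_NMS-1667)² = 26.26/(0.349)² = 215.6.

216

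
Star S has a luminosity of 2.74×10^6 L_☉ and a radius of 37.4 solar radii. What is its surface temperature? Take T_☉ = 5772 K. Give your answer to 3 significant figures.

T/T_☉ = (L/L_☉)^(1/4) / (R/R_☉)^(1/2)
T = 5772 × (2.74×10^6)^(1/4) / √(37.4) = 5772 × 40.69 / 6.116 = 3.840×10^4 K.

3.84×10^4 K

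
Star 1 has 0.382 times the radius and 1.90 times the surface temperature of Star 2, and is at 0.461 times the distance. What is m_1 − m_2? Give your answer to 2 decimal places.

-2.38

L_1/L_2 = (0.382)²(1.90)⁴ = 1.902.
F_1/F_2 = (L_1/L_2)/(d_1/d_2)² = 1.902/0.2125 = 8.948.
m_1 − m_2 = −2.5 log₁₀(8.948) = -2.38.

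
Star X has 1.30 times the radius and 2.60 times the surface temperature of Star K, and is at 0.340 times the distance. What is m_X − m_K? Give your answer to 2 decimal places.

-7.06

L_X/L_K = (1.30)²(2.60)⁴ = 77.23.
F_X/F_K = (L_X/L_K)/(d_X/d_K)² = 77.23/0.1156 = 668.1.
m_X − m_K = −2.5 log₁₀(668.1) = -7.06.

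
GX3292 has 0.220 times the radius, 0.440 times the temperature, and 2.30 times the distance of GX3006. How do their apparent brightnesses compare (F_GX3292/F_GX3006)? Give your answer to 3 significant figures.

3.43×10^-4

L_GX3292/L_GX3006 = (R_GX3292/R_GX3006)²(T_GX3292/T_GX3006)⁴ = (0.220)² × (0.440)⁴ = 0.001814.
F_GX3292/F_GX3006 = (L_GX3292/L_GX3006)/(d_GX3292/d_GX3006)² = 0.001814 / (2.30)² = 3.429×10^-4.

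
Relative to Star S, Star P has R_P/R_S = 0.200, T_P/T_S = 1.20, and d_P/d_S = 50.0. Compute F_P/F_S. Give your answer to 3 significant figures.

3.32×10^-5

L_P/L_S = (R_P/R_S)²(T_P/T_S)⁴ = (0.200)² × (1.20)⁴ = 0.08294.
F_P/F_S = (L_P/L_S)/(d_P/d_S)² = 0.08294 / (50.0)² = 3.318×10^-5.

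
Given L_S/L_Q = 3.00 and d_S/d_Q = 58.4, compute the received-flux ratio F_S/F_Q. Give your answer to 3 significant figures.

8.80×10^-4

F = L/(4πd²), so F_S/F_Q = (L_S/L_Q) / (d_S/d_Q)²
= 3.00 / (58.4)² = 3.00 / 3411 = 8.796×10^-4.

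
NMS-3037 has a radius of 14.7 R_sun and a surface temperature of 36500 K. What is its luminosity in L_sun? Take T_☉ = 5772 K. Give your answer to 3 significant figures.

L/L_☉ = (R/R_☉)² (T/T_☉)⁴ = (14.7)² × (36500/5772)⁴
       = 216.1 × (6.324)⁴ = 216.1 × 1599 = 3.455×10^5.

3.46×10^5 L_sun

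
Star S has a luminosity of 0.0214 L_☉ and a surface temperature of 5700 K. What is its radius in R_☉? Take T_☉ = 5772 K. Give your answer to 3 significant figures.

R/R_☉ = √(L/L_☉) / (T/T_☉)² = √(0.0214) / (0.9875)²
       = 0.1463 / 0.9752 = 0.1500.

0.150 R_☉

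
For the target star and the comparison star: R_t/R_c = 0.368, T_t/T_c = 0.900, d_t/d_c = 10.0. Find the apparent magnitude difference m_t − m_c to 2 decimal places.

L_t/L_c = (0.368)²(0.900)⁴ = 0.08885.
F_t/F_c = (L_t/L_c)/(d_t/d_c)² = 0.08885/100.0 = 8.885×10^-4.
m_t − m_c = −2.5 log₁₀(8.885×10^-4) = 7.63.

7.63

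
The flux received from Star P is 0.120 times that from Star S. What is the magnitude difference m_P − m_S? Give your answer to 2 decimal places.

2.30

m_P − m_S = −2.5 log₁₀(F_P/F_S) = −2.5 log₁₀(0.120) = −2.5 × (-0.921) = 2.302.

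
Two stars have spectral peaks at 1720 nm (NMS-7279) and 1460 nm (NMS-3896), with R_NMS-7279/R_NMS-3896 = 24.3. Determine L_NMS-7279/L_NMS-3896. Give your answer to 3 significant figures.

307

Wien's law gives T ∝ 1/λ_max, so T_NMS-7279/T_NMS-3896 = λ_NMS-3896/λ_NMS-7279 = 1460/1720 = 0.8488.
Then L ∝ R²T⁴ gives L_NMS-7279/L_NMS-3896 = (24.3)² × (0.8488)⁴ = 590.5 × 0.5192 = 306.6.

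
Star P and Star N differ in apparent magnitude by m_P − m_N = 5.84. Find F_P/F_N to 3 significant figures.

0.00461

F_P/F_N = 10^(−(m_P − m_N)/2.5) = 10^(-5.84/2.5) = 10^-2.336 = 0.004613.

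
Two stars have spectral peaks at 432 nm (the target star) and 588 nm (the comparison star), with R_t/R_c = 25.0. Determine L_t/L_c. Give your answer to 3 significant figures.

2.15×10^3

Wien's law gives T ∝ 1/λ_max, so T_t/T_c = λ_c/λ_t = 588/432 = 1.361.
Then L ∝ R²T⁴ gives L_t/L_c = (25.0)² × (1.361)⁴ = 625.0 × 3.432 = 2145.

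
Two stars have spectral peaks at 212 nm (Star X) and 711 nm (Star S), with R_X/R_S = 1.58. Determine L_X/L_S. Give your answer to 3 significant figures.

Wien's law gives T ∝ 1/λ_max, so T_X/T_S = λ_S/λ_X = 711/212 = 3.354.
Then L ∝ R²T⁴ gives L_X/L_S = (1.58)² × (3.354)⁴ = 2.496 × 126.5 = 315.8.

316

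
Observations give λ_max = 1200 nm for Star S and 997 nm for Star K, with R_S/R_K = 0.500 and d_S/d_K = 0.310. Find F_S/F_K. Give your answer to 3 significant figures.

Wien's law: T_S/T_K = λ_K/λ_S = 997/1200 = 0.8308.
L_S/L_K = (R_S/R_K)²(T_S/T_K)⁴ = (0.500)²(0.8308)⁴ = 0.1191.
F_S/F_K = (L_S/L_K)/(d_S/d_K)² = 0.1191/(0.310)² = 1.240.

1.24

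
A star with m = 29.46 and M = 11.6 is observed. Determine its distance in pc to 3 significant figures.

3.73×10^4 pc

m − M = 5 log₁₀(d/10 pc)
29.46 − (11.6) = 17.86 = 5 log₁₀(d/10)
d = 10 × 10^(17.86/5) = 10 × 10^3.572 = 3.733×10^4 pc.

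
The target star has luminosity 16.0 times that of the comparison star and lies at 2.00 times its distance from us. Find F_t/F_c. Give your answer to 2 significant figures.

F = L/(4πd²), so F_t/F_c = (L_t/L_c) / (d_t/d_c)²
= 16.0 / (2.00)² = 16.0 / 4.000 = 4.000.

4.0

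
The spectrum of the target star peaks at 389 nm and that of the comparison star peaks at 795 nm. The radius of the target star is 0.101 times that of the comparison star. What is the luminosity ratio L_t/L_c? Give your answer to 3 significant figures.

0.178

Wien's law gives T ∝ 1/λ_max, so T_t/T_c = λ_c/λ_t = 795/389 = 2.044.
Then L ∝ R²T⁴ gives L_t/L_c = (0.101)² × (2.044)⁴ = 0.01020 × 17.44 = 0.1780.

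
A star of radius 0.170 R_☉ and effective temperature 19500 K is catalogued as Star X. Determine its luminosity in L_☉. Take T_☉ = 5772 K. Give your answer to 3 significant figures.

L/L_☉ = (R/R_☉)² (T/T_☉)⁴ = (0.170)² × (19500/5772)⁴
       = 0.02890 × (3.378)⁴ = 0.02890 × 130.3 = 3.765.

3.76 L_☉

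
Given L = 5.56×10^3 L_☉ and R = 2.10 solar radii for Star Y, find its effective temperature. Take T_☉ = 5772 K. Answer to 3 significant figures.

T/T_☉ = (L/L_☉)^(1/4) / (R/R_☉)^(1/2)
T = 5772 × (5.56×10^3)^(1/4) / √(2.10) = 5772 × 8.635 / 1.449 = 3.439×10^4 K.

3.44×10^4 K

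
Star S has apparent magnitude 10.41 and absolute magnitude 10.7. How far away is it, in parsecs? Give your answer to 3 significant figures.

8.75 pc

m − M = 5 log₁₀(d/10 pc)
10.41 − (10.7) = -0.29 = 5 log₁₀(d/10)
d = 10 × 10^(-0.29/5) = 10 × 10^-0.058 = 8.750 pc.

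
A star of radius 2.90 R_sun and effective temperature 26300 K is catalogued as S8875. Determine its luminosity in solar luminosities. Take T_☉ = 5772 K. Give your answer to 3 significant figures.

3.63×10^3 solar luminosities

L/L_☉ = (R/R_☉)² (T/T_☉)⁴ = (2.90)² × (26300/5772)⁴
       = 8.410 × (4.556)⁴ = 8.410 × 431.0 = 3625.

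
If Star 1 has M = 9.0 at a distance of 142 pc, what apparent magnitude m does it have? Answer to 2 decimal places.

14.76

m = M + 5 log₁₀(d/10 pc) = 9.0 + 5 log₁₀(142/10)
  = 9.0 + 5 × 1.152 = 9.0 + 5.76 = 14.76.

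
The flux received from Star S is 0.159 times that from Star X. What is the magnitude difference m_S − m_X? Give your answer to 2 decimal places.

m_S − m_X = −2.5 log₁₀(F_S/F_X) = −2.5 log₁₀(0.159) = −2.5 × (-0.799) = 1.997.

2.00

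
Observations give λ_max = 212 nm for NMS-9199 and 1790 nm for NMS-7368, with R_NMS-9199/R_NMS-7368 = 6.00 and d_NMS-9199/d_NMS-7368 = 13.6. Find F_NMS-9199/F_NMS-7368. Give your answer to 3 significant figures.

989

Wien's law: T_NMS-9199/T_NMS-7368 = λ_NMS-7368/λ_NMS-9199 = 1790/212 = 8.443.
L_NMS-9199/L_NMS-7368 = (R_NMS-9199/R_NMS-7368)²(T_NMS-9199/T_NMS-7368)⁴ = (6.00)²(8.443)⁴ = 1.830×10^5.
F_NMS-9199/F_NMS-7368 = (L_NMS-9199/L_NMS-7368)/(d_NMS-9199/d_NMS-7368)² = 1.830×10^5/(13.6)² = 989.2.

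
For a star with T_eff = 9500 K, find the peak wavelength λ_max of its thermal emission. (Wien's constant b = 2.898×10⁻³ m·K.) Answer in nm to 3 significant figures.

λ_max = b/T = 2.898×10⁻³ / 9500 = 3.05×10^-7 m = 305.1 nm.

305 nm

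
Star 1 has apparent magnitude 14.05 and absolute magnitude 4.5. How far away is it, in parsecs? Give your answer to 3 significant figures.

813 pc

m − M = 5 log₁₀(d/10 pc)
14.05 − (4.5) = 9.55 = 5 log₁₀(d/10)
d = 10 × 10^(9.55/5) = 10 × 10^1.910 = 812.8 pc.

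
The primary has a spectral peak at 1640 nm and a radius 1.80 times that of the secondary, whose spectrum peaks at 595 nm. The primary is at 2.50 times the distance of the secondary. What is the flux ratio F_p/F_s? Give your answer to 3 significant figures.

0.00898

Wien's law: T_p/T_s = λ_s/λ_p = 595/1640 = 0.3628.
L_p/L_s = (R_p/R_s)²(T_p/T_s)⁴ = (1.80)²(0.3628)⁴ = 0.05614.
F_p/F_s = (L_p/L_s)/(d_p/d_s)² = 0.05614/(2.50)² = 0.008982.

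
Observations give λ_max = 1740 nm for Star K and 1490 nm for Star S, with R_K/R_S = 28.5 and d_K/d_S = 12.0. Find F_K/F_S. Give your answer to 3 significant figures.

3.03

Wien's law: T_K/T_S = λ_S/λ_K = 1490/1740 = 0.8563.
L_K/L_S = (R_K/R_S)²(T_K/T_S)⁴ = (28.5)²(0.8563)⁴ = 436.8.
F_K/F_S = (L_K/L_S)/(d_K/d_S)² = 436.8/(12.0)² = 3.033.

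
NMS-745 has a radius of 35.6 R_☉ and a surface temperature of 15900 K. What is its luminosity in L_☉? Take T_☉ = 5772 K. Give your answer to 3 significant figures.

L/L_☉ = (R/R_☉)² (T/T_☉)⁴ = (35.6)² × (15900/5772)⁴
       = 1267 × (2.755)⁴ = 1267 × 57.58 = 7.298×10^4.

7.30×10^4 L_☉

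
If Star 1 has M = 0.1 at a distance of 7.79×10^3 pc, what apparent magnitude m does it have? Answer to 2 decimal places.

m = M + 5 log₁₀(d/10 pc) = 0.1 + 5 log₁₀(7.79×10^3/10)
  = 0.1 + 5 × 2.892 = 0.1 + 14.46 = 14.56.

14.56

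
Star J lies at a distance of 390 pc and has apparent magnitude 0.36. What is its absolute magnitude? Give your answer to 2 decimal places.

-7.60

M = m − 5 log₁₀(d/10 pc) = 0.36 − 5 log₁₀(390/10)
  = 0.36 − 5 × 1.591 = 0.36 − 7.96 = -7.60.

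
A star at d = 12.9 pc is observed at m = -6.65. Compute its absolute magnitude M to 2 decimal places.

M = m − 5 log₁₀(d/10 pc) = -6.65 − 5 log₁₀(12.9/10)
  = -6.65 − 5 × 0.111 = -6.65 − 0.55 = -7.20.

-7.20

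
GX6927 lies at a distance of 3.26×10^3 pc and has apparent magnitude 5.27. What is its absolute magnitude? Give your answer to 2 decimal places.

M = m − 5 log₁₀(d/10 pc) = 5.27 − 5 log₁₀(3.26×10^3/10)
  = 5.27 − 5 × 2.513 = 5.27 − 12.57 = -7.30.

-7.30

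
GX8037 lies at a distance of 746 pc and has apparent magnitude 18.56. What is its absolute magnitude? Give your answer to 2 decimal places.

9.20

M = m − 5 log₁₀(d/10 pc) = 18.56 − 5 log₁₀(746/10)
  = 18.56 − 5 × 1.873 = 18.56 − 9.36 = 9.20.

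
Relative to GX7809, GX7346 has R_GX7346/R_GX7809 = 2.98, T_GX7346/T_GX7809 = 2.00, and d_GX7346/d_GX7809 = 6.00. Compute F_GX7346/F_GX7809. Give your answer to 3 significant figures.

L_GX7346/L_GX7809 = (R_GX7346/R_GX7809)²(T_GX7346/T_GX7809)⁴ = (2.98)² × (2.00)⁴ = 142.1.
F_GX7346/F_GX7809 = (L_GX7346/L_GX7809)/(d_GX7346/d_GX7809)² = 142.1 / (6.00)² = 3.947.

3.95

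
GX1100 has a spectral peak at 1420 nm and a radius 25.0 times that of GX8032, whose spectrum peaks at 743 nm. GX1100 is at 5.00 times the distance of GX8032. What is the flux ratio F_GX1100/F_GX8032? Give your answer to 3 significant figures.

Wien's law: T_GX1100/T_GX8032 = λ_GX8032/λ_GX1100 = 743/1420 = 0.5232.
L_GX1100/L_GX8032 = (R_GX1100/R_GX8032)²(T_GX1100/T_GX8032)⁴ = (25.0)²(0.5232)⁴ = 46.85.
F_GX1100/F_GX8032 = (L_GX1100/L_GX8032)/(d_GX1100/d_GX8032)² = 46.85/(5.00)² = 1.874.

1.87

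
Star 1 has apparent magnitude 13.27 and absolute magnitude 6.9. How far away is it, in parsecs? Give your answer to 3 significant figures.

188 pc

m − M = 5 log₁₀(d/10 pc)
13.27 − (6.9) = 6.37 = 5 log₁₀(d/10)
d = 10 × 10^(6.37/5) = 10 × 10^1.274 = 187.9 pc.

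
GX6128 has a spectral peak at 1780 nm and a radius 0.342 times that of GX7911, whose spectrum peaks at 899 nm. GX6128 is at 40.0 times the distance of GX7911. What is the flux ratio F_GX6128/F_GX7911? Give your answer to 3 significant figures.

4.76×10^-6

Wien's law: T_GX6128/T_GX7911 = λ_GX7911/λ_GX6128 = 899/1780 = 0.5051.
L_GX6128/L_GX7911 = (R_GX6128/R_GX7911)²(T_GX6128/T_GX7911)⁴ = (0.342)²(0.5051)⁴ = 0.007610.
F_GX6128/F_GX7911 = (L_GX6128/L_GX7911)/(d_GX6128/d_GX7911)² = 0.007610/(40.0)² = 4.757×10^-6.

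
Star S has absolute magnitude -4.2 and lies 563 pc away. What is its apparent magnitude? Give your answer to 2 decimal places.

m = M + 5 log₁₀(d/10 pc) = -4.2 + 5 log₁₀(563/10)
  = -4.2 + 5 × 1.751 = -4.2 + 8.75 = 4.55.

4.55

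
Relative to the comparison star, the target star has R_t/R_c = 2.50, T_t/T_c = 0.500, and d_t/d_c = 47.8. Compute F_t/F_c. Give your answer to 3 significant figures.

1.71×10^-4

L_t/L_c = (R_t/R_c)²(T_t/T_c)⁴ = (2.50)² × (0.500)⁴ = 0.3906.
F_t/F_c = (L_t/L_c)/(d_t/d_c)² = 0.3906 / (47.8)² = 1.710×10^-4.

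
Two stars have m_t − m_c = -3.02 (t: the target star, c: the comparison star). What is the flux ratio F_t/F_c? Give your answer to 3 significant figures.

16.1

F_t/F_c = 10^(−(m_t − m_c)/2.5) = 10^(3.02/2.5) = 10^1.208 = 16.14.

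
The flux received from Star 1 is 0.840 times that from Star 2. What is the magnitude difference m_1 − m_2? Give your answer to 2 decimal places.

m_1 − m_2 = −2.5 log₁₀(F_1/F_2) = −2.5 log₁₀(0.840) = −2.5 × (-0.076) = 0.189.

0.19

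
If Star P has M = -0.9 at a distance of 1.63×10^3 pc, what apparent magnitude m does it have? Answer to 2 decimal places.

m = M + 5 log₁₀(d/10 pc) = -0.9 + 5 log₁₀(1.63×10^3/10)
  = -0.9 + 5 × 2.212 = -0.9 + 11.06 = 10.16.

10.16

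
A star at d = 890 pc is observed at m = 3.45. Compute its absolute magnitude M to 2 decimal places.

M = m − 5 log₁₀(d/10 pc) = 3.45 − 5 log₁₀(890/10)
  = 3.45 − 5 × 1.949 = 3.45 − 9.75 = -6.30.

-6.30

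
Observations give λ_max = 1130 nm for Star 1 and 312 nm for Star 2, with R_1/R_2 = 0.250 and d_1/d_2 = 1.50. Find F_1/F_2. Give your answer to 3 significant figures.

Wien's law: T_1/T_2 = λ_2/λ_1 = 312/1130 = 0.2761.
L_1/L_2 = (R_1/R_2)²(T_1/T_2)⁴ = (0.250)²(0.2761)⁴ = 3.632×10^-4.
F_1/F_2 = (L_1/L_2)/(d_1/d_2)² = 3.632×10^-4/(1.50)² = 1.614×10^-4.

1.61×10^-4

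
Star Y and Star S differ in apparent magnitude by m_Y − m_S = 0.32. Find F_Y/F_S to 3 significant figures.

F_Y/F_S = 10^(−(m_Y − m_S)/2.5) = 10^(-0.32/2.5) = 10^-0.128 = 0.7447.

0.745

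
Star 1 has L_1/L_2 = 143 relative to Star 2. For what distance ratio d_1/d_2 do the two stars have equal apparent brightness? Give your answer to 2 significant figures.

12

Equal flux requires L_1/d_1² = L_2/d_2², so d_1/d_2 = √(L_1/L_2)
= √(143) = 11.96.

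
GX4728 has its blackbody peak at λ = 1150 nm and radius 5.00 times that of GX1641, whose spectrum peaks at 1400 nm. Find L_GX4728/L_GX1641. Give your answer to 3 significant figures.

Wien's law gives T ∝ 1/λ_max, so T_GX4728/T_GX1641 = λ_GX1641/λ_GX4728 = 1400/1150 = 1.217.
Then L ∝ R²T⁴ gives L_GX4728/L_GX1641 = (5.00)² × (1.217)⁴ = 25.00 × 2.196 = 54.91.

54.9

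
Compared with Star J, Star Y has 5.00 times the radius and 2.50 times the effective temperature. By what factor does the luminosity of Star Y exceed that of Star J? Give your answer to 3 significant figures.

977

From the Stefan–Boltzmann law, L ∝ R²T⁴, so
L_Y/L_J = (R_Y/R_J)² (T_Y/T_J)⁴ = (5.00)² × (2.50)⁴ = 25.00 × 39.06 = 976.6.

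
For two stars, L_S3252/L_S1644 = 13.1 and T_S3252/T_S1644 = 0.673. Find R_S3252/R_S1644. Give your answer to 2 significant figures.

8.0

L ∝ R²T⁴ gives R ∝ √L / T², so
R_S3252/R_S1644 = √(13.1) / (0.673)² = 3.619 / 0.4529 = 7.991.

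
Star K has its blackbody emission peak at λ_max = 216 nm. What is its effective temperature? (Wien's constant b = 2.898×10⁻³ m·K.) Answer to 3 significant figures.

1.34×10^4 K

T = b/λ_max = 2.898×10⁻³ / (216×10⁻⁹) = 1.342×10^4 K.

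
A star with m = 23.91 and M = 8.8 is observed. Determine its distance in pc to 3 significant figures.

1.05×10^4 pc

m − M = 5 log₁₀(d/10 pc)
23.91 − (8.8) = 15.11 = 5 log₁₀(d/10)
d = 10 × 10^(15.11/5) = 10 × 10^3.022 = 1.052×10^4 pc.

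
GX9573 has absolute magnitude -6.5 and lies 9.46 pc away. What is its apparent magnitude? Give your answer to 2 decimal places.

m = M + 5 log₁₀(d/10 pc) = -6.5 + 5 log₁₀(9.46/10)
  = -6.5 + 5 × -0.024 = -6.5 + -0.12 = -6.62.

-6.62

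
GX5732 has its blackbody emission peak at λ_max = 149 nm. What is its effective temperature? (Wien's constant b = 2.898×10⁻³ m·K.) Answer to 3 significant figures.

1.94×10^4 K

T = b/λ_max = 2.898×10⁻³ / (149×10⁻⁹) = 1.945×10^4 K.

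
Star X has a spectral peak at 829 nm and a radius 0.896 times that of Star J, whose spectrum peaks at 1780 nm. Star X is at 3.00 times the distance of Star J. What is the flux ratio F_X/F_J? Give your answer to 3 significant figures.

Wien's law: T_X/T_J = λ_J/λ_X = 1780/829 = 2.147.
L_X/L_J = (R_X/R_J)²(T_X/T_J)⁴ = (0.896)²(2.147)⁴ = 17.06.
F_X/F_J = (L_X/L_J)/(d_X/d_J)² = 17.06/(3.00)² = 1.896.

1.90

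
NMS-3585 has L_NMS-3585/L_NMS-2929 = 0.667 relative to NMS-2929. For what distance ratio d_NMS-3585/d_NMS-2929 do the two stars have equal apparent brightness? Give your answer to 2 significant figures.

Equal flux requires L_NMS-3585/d_NMS-3585² = L_NMS-2929/d_NMS-2929², so d_NMS-3585/d_NMS-2929 = √(L_NMS-3585/L_NMS-2929)
= √(0.667) = 0.8167.

0.82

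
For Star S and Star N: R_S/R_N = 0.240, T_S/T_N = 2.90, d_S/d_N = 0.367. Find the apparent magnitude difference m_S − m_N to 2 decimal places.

L_S/L_N = (0.240)²(2.90)⁴ = 4.074.
F_S/F_N = (L_S/L_N)/(d_S/d_N)² = 4.074/0.1347 = 30.25.
m_S − m_N = −2.5 log₁₀(30.25) = -3.70.

-3.70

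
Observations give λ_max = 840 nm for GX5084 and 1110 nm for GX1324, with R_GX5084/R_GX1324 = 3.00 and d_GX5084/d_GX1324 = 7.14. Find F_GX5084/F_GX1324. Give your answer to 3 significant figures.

0.538

Wien's law: T_GX5084/T_GX1324 = λ_GX1324/λ_GX5084 = 1110/840 = 1.321.
L_GX5084/L_GX1324 = (R_GX5084/R_GX1324)²(T_GX5084/T_GX1324)⁴ = (3.00)²(1.321)⁴ = 27.44.
F_GX5084/F_GX1324 = (L_GX5084/L_GX1324)/(d_GX5084/d_GX1324)² = 27.44/(7.14)² = 0.5383.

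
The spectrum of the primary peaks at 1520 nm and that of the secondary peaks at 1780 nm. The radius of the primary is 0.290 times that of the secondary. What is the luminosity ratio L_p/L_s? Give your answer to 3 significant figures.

0.158

Wien's law gives T ∝ 1/λ_max, so T_p/T_s = λ_s/λ_p = 1780/1520 = 1.171.
Then L ∝ R²T⁴ gives L_p/L_s = (0.290)² × (1.171)⁴ = 0.08410 × 1.881 = 0.1582.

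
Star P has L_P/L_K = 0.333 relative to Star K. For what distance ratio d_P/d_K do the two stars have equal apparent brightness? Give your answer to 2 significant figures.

Equal flux requires L_P/d_P² = L_K/d_K², so d_P/d_K = √(L_P/L_K)
= √(0.333) = 0.5771.

0.58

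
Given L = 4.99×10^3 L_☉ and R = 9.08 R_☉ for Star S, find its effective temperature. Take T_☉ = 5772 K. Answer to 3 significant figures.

1.61×10^4 K

T/T_☉ = (L/L_☉)^(1/4) / (R/R_☉)^(1/2)
T = 5772 × (4.99×10^3)^(1/4) / √(9.08) = 5772 × 8.405 / 3.013 = 1.610×10^4 K.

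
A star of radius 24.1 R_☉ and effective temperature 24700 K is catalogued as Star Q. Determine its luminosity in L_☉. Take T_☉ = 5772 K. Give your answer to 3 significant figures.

L/L_☉ = (R/R_☉)² (T/T_☉)⁴ = (24.1)² × (24700/5772)⁴
       = 580.8 × (4.279)⁴ = 580.8 × 335.3 = 1.948×10^5.

1.95×10^5 L_☉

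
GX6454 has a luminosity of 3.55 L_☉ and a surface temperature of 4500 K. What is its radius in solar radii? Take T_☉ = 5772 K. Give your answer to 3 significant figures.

3.10 solar radii

R/R_☉ = √(L/L_☉) / (T/T_☉)² = √(3.55) / (0.7796)²
       = 1.884 / 0.6078 = 3.100.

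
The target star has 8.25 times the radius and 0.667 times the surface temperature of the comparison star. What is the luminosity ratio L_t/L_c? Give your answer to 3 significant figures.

From the Stefan–Boltzmann law, L ∝ R²T⁴, so
L_t/L_c = (R_t/R_c)² (T_t/T_c)⁴ = (8.25)² × (0.667)⁴ = 68.06 × 0.1979 = 13.47.

13.5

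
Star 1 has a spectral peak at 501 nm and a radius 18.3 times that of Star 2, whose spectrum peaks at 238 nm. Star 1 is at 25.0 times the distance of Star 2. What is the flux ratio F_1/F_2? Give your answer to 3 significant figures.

Wien's law: T_1/T_2 = λ_2/λ_1 = 238/501 = 0.4750.
L_1/L_2 = (R_1/R_2)²(T_1/T_2)⁴ = (18.3)²(0.4750)⁴ = 17.06.
F_1/F_2 = (L_1/L_2)/(d_1/d_2)² = 17.06/(25.0)² = 0.02729.

0.0273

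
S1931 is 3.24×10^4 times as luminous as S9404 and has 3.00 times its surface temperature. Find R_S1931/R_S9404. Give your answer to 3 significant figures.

20.0

L ∝ R²T⁴ gives R ∝ √L / T², so
R_S1931/R_S9404 = √(3.24×10^4) / (3.00)² = 180.0 / 9.000 = 20.00.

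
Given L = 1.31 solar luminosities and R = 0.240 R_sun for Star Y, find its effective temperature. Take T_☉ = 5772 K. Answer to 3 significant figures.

T/T_☉ = (L/L_☉)^(1/4) / (R/R_☉)^(1/2)
T = 5772 × (1.31)^(1/4) / √(0.240) = 5772 × 1.070 / 0.4899 = 1.260×10^4 K.

1.26×10^4 K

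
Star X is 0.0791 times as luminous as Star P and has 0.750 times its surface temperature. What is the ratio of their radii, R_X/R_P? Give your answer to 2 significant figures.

L ∝ R²T⁴ gives R ∝ √L / T², so
R_X/R_P = √(0.0791) / (0.750)² = 0.2812 / 0.5625 = 0.5000.

0.50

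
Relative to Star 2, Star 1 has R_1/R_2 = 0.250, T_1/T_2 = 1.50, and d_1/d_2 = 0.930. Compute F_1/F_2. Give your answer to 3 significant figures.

0.366

L_1/L_2 = (R_1/R_2)²(T_1/T_2)⁴ = (0.250)² × (1.50)⁴ = 0.3164.
F_1/F_2 = (L_1/L_2)/(d_1/d_2)² = 0.3164 / (0.930)² = 0.3658.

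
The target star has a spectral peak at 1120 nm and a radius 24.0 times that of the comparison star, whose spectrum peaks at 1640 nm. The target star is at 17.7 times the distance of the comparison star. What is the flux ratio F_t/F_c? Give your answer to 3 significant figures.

Wien's law: T_t/T_c = λ_c/λ_t = 1640/1120 = 1.464.
L_t/L_c = (R_t/R_c)²(T_t/T_c)⁴ = (24.0)²(1.464)⁴ = 2648.
F_t/F_c = (L_t/L_c)/(d_t/d_c)² = 2648/(17.7)² = 8.452.

8.45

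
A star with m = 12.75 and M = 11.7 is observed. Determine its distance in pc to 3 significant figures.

16.2 pc

m − M = 5 log₁₀(d/10 pc)
12.75 − (11.7) = 1.05 = 5 log₁₀(d/10)
d = 10 × 10^(1.05/5) = 10 × 10^0.210 = 16.22 pc.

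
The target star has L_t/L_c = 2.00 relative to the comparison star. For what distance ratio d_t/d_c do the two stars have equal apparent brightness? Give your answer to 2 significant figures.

Equal flux requires L_t/d_t² = L_c/d_c², so d_t/d_c = √(L_t/L_c)
= √(2.00) = 1.414.

1.4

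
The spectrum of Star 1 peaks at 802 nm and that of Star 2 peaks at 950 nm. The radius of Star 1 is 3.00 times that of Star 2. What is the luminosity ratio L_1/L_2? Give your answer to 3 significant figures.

Wien's law gives T ∝ 1/λ_max, so T_1/T_2 = λ_2/λ_1 = 950/802 = 1.185.
Then L ∝ R²T⁴ gives L_1/L_2 = (3.00)² × (1.185)⁴ = 9.000 × 1.969 = 17.72.

17.7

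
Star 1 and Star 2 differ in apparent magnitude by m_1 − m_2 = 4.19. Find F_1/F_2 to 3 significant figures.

F_1/F_2 = 10^(−(m_1 − m_2)/2.5) = 10^(-4.19/2.5) = 10^-1.676 = 0.02109.

0.0211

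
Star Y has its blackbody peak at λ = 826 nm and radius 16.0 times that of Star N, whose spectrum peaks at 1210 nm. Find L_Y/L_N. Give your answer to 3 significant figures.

Wien's law gives T ∝ 1/λ_max, so T_Y/T_N = λ_N/λ_Y = 1210/826 = 1.465.
Then L ∝ R²T⁴ gives L_Y/L_N = (16.0)² × (1.465)⁴ = 256.0 × 4.605 = 1179.

1.18×10^3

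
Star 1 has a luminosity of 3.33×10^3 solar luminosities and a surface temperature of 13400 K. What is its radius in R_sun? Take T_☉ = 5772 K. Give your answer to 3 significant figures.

10.7 R_sun

R/R_☉ = √(L/L_☉) / (T/T_☉)² = √(3.33×10^3) / (2.322)²
       = 57.71 / 5.390 = 10.71.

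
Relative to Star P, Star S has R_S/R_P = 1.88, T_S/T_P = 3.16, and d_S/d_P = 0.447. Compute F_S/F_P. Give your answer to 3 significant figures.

L_S/L_P = (R_S/R_P)²(T_S/T_P)⁴ = (1.88)² × (3.16)⁴ = 352.4.
F_S/F_P = (L_S/L_P)/(d_S/d_P)² = 352.4 / (0.447)² = 1764.

1.76×10^3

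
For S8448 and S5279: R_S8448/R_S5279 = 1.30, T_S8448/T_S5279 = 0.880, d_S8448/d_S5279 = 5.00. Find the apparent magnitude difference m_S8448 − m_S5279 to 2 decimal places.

3.48

L_S8448/L_S5279 = (1.30)²(0.880)⁴ = 1.013.
F_S8448/F_S5279 = (L_S8448/L_S5279)/(d_S8448/d_S5279)² = 1.013/25.00 = 0.04054.
m_S8448 − m_S5279 = −2.5 log₁₀(0.04054) = 3.48.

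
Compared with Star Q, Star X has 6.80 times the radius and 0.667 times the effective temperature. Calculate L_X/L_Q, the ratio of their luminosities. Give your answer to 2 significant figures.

From the Stefan–Boltzmann law, L ∝ R²T⁴, so
L_X/L_Q = (R_X/R_Q)² (T_X/T_Q)⁴ = (6.80)² × (0.667)⁴ = 46.24 × 0.1979 = 9.152.

9.2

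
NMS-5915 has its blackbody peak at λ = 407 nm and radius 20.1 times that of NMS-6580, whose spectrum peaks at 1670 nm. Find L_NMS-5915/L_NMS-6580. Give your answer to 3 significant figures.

1.15×10^5

Wien's law gives T ∝ 1/λ_max, so T_NMS-5915/T_NMS-6580 = λ_NMS-6580/λ_NMS-5915 = 1670/407 = 4.103.
Then L ∝ R²T⁴ gives L_NMS-5915/L_NMS-6580 = (20.1)² × (4.103)⁴ = 404.0 × 283.5 = 1.145×10^5.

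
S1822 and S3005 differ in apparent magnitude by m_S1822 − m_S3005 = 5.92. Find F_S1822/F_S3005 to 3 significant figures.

0.00429

F_S1822/F_S3005 = 10^(−(m_S1822 − m_S3005)/2.5) = 10^(-5.92/2.5) = 10^-2.368 = 0.004285.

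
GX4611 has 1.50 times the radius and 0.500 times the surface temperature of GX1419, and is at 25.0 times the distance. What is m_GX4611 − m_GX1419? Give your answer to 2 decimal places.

9.12

L_GX4611/L_GX1419 = (1.50)²(0.500)⁴ = 0.1406.
F_GX4611/F_GX1419 = (L_GX4611/L_GX1419)/(d_GX4611/d_GX1419)² = 0.1406/625.0 = 2.250×10^-4.
m_GX4611 − m_GX1419 = −2.5 log₁₀(2.250×10^-4) = 9.12.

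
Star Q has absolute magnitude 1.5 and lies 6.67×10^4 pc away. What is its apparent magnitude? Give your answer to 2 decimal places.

m = M + 5 log₁₀(d/10 pc) = 1.5 + 5 log₁₀(6.67×10^4/10)
  = 1.5 + 5 × 3.824 = 1.5 + 19.12 = 20.62.

20.62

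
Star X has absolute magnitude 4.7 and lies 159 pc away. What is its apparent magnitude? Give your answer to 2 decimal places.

10.71

m = M + 5 log₁₀(d/10 pc) = 4.7 + 5 log₁₀(159/10)
  = 4.7 + 5 × 1.201 = 4.7 + 6.01 = 10.71.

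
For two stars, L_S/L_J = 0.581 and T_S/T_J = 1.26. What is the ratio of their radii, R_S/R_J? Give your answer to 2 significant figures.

0.48

L ∝ R²T⁴ gives R ∝ √L / T², so
R_S/R_J = √(0.581) / (1.26)² = 0.7622 / 1.588 = 0.4801.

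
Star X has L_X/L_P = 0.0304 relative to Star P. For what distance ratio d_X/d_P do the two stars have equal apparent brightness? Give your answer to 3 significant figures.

Equal flux requires L_X/d_X² = L_P/d_P², so d_X/d_P = √(L_X/L_P)
= √(0.0304) = 0.1744.

0.174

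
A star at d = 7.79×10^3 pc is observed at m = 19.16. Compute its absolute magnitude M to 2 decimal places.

M = m − 5 log₁₀(d/10 pc) = 19.16 − 5 log₁₀(7.79×10^3/10)
  = 19.16 − 5 × 2.892 = 19.16 − 14.46 = 4.70.

4.70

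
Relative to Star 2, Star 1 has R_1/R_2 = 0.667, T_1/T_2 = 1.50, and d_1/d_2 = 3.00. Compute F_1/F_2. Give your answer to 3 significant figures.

0.250

L_1/L_2 = (R_1/R_2)²(T_1/T_2)⁴ = (0.667)² × (1.50)⁴ = 2.252.
F_1/F_2 = (L_1/L_2)/(d_1/d_2)² = 2.252 / (3.00)² = 0.2503.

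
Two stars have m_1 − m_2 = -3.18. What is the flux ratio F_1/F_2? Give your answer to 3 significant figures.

18.7

F_1/F_2 = 10^(−(m_1 − m_2)/2.5) = 10^(3.18/2.5) = 10^1.272 = 18.71.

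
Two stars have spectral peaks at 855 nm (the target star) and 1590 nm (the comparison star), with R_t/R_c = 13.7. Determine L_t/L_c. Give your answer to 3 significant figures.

Wien's law gives T ∝ 1/λ_max, so T_t/T_c = λ_c/λ_t = 1590/855 = 1.860.
Then L ∝ R²T⁴ gives L_t/L_c = (13.7)² × (1.860)⁴ = 187.7 × 11.96 = 2245.

2.24×10^3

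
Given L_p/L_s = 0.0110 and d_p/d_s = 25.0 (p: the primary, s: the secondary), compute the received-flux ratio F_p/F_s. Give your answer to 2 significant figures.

F = L/(4πd²), so F_p/F_s = (L_p/L_s) / (d_p/d_s)²
= 0.0110 / (25.0)² = 0.0110 / 625.0 = 1.760×10^-5.

1.8×10^-5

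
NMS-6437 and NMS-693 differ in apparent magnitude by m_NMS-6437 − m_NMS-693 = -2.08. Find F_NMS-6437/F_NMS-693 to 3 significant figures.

F_NMS-6437/F_NMS-693 = 10^(−(m_NMS-6437 − m_NMS-693)/2.5) = 10^(2.08/2.5) = 10^0.832 = 6.792.

6.79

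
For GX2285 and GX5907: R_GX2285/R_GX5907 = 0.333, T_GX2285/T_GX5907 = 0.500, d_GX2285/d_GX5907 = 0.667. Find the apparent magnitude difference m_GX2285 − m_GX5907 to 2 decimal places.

L_GX2285/L_GX5907 = (0.333)²(0.500)⁴ = 0.006931.
F_GX2285/F_GX5907 = (L_GX2285/L_GX5907)/(d_GX2285/d_GX5907)² = 0.006931/0.4449 = 0.01558.
m_GX2285 − m_GX5907 = −2.5 log₁₀(0.01558) = 4.52.

4.52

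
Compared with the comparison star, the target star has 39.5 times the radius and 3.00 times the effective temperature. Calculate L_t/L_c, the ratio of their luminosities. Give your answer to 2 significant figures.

1.3×10^5

From the Stefan–Boltzmann law, L ∝ R²T⁴, so
L_t/L_c = (R_t/R_c)² (T_t/T_c)⁴ = (39.5)² × (3.00)⁴ = 1560 × 81.00 = 1.264×10^5.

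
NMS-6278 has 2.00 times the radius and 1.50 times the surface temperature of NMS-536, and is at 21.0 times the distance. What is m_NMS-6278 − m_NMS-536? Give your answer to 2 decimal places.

3.35

L_NMS-6278/L_NMS-536 = (2.00)²(1.50)⁴ = 20.25.
F_NMS-6278/F_NMS-536 = (L_NMS-6278/L_NMS-536)/(d_NMS-6278/d_NMS-536)² = 20.25/441.0 = 0.04592.
m_NMS-6278 − m_NMS-536 = −2.5 log₁₀(0.04592) = 3.35.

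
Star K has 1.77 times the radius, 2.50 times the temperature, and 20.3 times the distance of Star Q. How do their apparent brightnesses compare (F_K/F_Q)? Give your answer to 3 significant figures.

0.297

L_K/L_Q = (R_K/R_Q)²(T_K/T_Q)⁴ = (1.77)² × (2.50)⁴ = 122.4.
F_K/F_Q = (L_K/L_Q)/(d_K/d_Q)² = 122.4 / (20.3)² = 0.2970.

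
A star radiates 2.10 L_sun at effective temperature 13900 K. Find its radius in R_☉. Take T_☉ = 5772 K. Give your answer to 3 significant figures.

0.250 R_☉

R/R_☉ = √(L/L_☉) / (T/T_☉)² = √(2.10) / (2.408)²
       = 1.449 / 5.799 = 0.2499.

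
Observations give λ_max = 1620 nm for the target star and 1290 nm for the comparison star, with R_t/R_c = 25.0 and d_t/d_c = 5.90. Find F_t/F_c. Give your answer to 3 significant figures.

Wien's law: T_t/T_c = λ_c/λ_t = 1290/1620 = 0.7963.
L_t/L_c = (R_t/R_c)²(T_t/T_c)⁴ = (25.0)²(0.7963)⁴ = 251.3.
F_t/F_c = (L_t/L_c)/(d_t/d_c)² = 251.3/(5.90)² = 7.219.

7.22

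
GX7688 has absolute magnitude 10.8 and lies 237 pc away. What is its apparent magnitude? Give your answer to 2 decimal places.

m = M + 5 log₁₀(d/10 pc) = 10.8 + 5 log₁₀(237/10)
  = 10.8 + 5 × 1.375 = 10.8 + 6.87 = 17.67.

17.67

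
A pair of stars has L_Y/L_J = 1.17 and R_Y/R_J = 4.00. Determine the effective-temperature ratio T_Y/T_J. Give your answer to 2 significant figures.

L ∝ R²T⁴ gives T ∝ (L/R²)^(1/4), so
T_Y/T_J = (1.17 / 4.00²)^(1/4) = (0.07312)^(1/4) = 0.5200.

0.52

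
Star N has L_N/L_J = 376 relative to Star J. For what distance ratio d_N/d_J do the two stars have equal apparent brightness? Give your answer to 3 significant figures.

Equal flux requires L_N/d_N² = L_J/d_J², so d_N/d_J = √(L_N/L_J)
= √(376) = 19.39.

19.4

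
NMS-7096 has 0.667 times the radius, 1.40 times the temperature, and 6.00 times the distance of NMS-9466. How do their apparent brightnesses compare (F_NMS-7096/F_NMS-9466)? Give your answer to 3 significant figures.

L_NMS-7096/L_NMS-9466 = (R_NMS-7096/R_NMS-9466)²(T_NMS-7096/T_NMS-9466)⁴ = (0.667)² × (1.40)⁴ = 1.709.
F_NMS-7096/F_NMS-9466 = (L_NMS-7096/L_NMS-9466)/(d_NMS-7096/d_NMS-9466)² = 1.709 / (6.00)² = 0.04747.

0.0475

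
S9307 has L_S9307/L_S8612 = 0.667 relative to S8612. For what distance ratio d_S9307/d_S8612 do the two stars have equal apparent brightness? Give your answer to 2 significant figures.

Equal flux requires L_S9307/d_S9307² = L_S8612/d_S8612², so d_S9307/d_S8612 = √(L_S9307/L_S8612)
= √(0.667) = 0.8167.

0.82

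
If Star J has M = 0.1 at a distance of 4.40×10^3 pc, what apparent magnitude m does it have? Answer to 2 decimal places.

13.32

m = M + 5 log₁₀(d/10 pc) = 0.1 + 5 log₁₀(4.40×10^3/10)
  = 0.1 + 5 × 2.643 = 0.1 + 13.22 = 13.32.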